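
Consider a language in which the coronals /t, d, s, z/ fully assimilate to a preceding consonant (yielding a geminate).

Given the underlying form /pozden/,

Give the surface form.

[pozzen]

/d/ after /z/ → [z] (total assimilation)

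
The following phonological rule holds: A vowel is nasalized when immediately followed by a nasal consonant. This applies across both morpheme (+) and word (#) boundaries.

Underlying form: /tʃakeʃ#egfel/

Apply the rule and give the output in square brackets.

[tʃakeʃ#egfel]

no segment meets the rule's conditions; no change.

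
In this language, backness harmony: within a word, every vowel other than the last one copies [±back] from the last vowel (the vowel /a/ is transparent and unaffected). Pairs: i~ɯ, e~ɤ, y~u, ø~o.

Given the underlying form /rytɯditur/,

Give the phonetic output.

/y/ harmonizes with /u/ ([+back]) → [u]
/i/ harmonizes with /u/ ([+back]) → [ɯ]

[rutɯdɯtur]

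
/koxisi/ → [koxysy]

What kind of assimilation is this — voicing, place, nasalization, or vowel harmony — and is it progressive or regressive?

/i/→[y] /i/→[y].
Vowels agree with the first vowel, so the harmony is progressive.

vowel harmony, progressive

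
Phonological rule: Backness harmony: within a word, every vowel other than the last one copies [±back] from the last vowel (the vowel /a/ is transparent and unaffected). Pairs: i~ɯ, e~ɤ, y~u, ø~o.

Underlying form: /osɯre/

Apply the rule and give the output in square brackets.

/o/ harmonizes with /e/ ([-back]) → [ø]
/ɯ/ harmonizes with /e/ ([-back]) → [i]

[øsire]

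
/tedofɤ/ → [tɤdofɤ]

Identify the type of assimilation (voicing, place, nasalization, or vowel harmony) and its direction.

/e/→[ɤ].
Vowels agree with the last vowel, so the harmony is regressive.

vowel harmony, regressive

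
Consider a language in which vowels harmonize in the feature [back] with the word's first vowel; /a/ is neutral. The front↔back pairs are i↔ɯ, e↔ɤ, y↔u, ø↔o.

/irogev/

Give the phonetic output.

/o/ harmonizes with /i/ ([-back]) → [ø]

[irøgev]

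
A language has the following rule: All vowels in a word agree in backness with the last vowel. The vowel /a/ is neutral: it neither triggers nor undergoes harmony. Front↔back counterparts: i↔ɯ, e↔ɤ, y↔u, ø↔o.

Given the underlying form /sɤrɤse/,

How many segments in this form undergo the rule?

/ɤ/ harmonizes with /e/ ([-back]) → [e]
/ɤ/ harmonizes with /e/ ([-back]) → [e]
2 segments change.

2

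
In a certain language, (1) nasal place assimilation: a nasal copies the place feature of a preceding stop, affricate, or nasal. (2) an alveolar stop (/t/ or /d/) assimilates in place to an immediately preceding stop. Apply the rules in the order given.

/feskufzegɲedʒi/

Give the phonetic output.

Rule 1: /ɲ/ after /g/ (velar) → [ŋ]
After rule 1: feskufzegŋedʒi
Rule 2: no segment meets the rule's conditions; no change.

[feskufzegŋedʒi]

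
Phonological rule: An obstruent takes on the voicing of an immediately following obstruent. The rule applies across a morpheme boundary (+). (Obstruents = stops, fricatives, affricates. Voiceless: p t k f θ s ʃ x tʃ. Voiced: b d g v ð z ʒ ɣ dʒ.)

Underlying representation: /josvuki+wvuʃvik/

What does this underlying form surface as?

/s/ before /v/ (voiced) → [z]
/ʃ/ before /v/ (voiced) → [ʒ]

[jozvuki+wvuʒvik]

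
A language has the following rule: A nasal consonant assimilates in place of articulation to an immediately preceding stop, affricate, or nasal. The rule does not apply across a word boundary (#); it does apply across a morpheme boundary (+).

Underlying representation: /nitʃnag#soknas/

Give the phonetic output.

[nitʃɲag#sokŋas]

/n/ after /tʃ/ (palatal) → [ɲ]
/n/ after /k/ (velar) → [ŋ]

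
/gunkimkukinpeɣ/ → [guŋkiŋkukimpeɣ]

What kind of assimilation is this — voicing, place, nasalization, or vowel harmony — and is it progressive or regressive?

/n/→[ŋ] /m/→[ŋ] /n/→[m].
Each target copies a feature from the following segment, so the direction is regressive.

place assimilation, regressive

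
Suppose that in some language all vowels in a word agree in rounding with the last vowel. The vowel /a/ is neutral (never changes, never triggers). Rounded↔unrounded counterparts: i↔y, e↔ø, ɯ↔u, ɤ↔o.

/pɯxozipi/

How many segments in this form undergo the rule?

/o/ harmonizes with /i/ ([-round]) → [ɤ]
1 segment changes.

1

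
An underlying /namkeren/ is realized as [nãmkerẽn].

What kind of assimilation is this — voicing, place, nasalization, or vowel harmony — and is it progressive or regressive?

/a/→[ã] /e/→[ẽ].
Each target copies a feature from the following segment, so the direction is regressive.

nasalization, regressive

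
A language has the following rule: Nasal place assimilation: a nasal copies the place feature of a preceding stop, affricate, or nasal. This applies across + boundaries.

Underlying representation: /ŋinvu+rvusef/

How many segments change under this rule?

0

No segment meets the rule's conditions.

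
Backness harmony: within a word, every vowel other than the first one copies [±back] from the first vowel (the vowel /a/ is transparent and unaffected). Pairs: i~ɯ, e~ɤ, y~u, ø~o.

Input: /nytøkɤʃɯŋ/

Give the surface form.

/ɤ/ harmonizes with /y/ ([-back]) → [e]
/ɯ/ harmonizes with /y/ ([-back]) → [i]

[nytøkeʃiŋ]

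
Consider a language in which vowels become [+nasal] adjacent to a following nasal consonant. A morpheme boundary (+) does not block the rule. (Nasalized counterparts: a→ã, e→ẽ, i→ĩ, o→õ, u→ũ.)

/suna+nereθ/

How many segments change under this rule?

/u/ before nasal /n/ → [ũ]
/a/ before nasal /n/ → [ã]
2 segments change.

2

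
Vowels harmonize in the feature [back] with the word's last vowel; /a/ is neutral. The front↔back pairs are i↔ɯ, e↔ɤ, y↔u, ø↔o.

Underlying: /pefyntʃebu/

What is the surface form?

/e/ harmonizes with /u/ ([+back]) → [ɤ]
/y/ harmonizes with /u/ ([+back]) → [u]
/e/ harmonizes with /u/ ([+back]) → [ɤ]

[pɤfuntʃɤbu]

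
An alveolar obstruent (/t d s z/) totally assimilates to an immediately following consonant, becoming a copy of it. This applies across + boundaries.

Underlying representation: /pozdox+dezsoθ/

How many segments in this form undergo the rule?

/z/ before /d/ → [d] (total assimilation)
/z/ before /s/ → [s] (total assimilation)
2 segments change.

2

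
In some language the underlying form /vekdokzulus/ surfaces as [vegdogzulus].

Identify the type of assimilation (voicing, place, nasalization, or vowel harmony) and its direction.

/k/→[g] /k/→[g].
Each target copies a feature from the following segment, so the direction is regressive.

voicing assimilation, regressive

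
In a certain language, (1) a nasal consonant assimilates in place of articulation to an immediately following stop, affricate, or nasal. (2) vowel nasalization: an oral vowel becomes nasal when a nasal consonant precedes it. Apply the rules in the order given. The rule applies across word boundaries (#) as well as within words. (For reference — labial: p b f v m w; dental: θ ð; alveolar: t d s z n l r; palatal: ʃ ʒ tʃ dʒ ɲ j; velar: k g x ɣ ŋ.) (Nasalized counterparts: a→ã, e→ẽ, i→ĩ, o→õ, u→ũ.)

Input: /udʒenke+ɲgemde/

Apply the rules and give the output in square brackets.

[udʒeŋke+ŋgende]

Rule 1: /n/ before /k/ (velar) → [ŋ]
Rule 1: /ɲ/ before /g/ (velar) → [ŋ]
Rule 1: /m/ before /d/ (alveolar) → [n]
After rule 1: udʒeŋke+ŋgende
Rule 2: no segment meets the rule's conditions; no change.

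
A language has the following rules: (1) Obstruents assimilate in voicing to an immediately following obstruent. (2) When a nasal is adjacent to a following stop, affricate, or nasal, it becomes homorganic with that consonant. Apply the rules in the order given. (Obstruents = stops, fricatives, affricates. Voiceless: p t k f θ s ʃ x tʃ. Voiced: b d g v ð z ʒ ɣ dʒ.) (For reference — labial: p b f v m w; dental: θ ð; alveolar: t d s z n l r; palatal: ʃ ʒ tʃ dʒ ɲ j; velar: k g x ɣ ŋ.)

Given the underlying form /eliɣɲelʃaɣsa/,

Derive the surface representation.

Rule 1: /ɣ/ before /s/ (voiceless) → [x]
After rule 1: eliɣɲelʃaxsa
Rule 2: no segment meets the rule's conditions; no change.

[eliɣɲelʃaxsa]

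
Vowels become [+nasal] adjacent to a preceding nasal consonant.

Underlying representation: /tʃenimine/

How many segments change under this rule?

/i/ after nasal /n/ → [ĩ]
/i/ after nasal /m/ → [ĩ]
/e/ after nasal /n/ → [ẽ]
3 segments change.

3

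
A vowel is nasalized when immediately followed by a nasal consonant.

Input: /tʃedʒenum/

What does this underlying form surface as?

/e/ before nasal /n/ → [ẽ]
/u/ before nasal /m/ → [ũ]

[tʃedʒẽnũm]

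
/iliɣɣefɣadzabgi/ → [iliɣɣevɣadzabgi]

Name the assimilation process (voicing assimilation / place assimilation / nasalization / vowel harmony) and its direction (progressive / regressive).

voicing assimilation, regressive

/f/→[v].
Each target copies a feature from the following segment, so the direction is regressive.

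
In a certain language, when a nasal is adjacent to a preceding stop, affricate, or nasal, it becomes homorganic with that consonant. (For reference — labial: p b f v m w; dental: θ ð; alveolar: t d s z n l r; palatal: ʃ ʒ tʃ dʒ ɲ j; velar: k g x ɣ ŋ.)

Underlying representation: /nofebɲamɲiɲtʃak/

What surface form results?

[nofebmammiɲtʃak]

/ɲ/ after /b/ (labial) → [m]
/ɲ/ after /m/ (labial) → [m]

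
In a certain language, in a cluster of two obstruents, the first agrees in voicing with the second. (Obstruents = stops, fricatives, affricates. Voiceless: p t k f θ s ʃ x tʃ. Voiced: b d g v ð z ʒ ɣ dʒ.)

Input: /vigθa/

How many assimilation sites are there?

/g/ before /θ/ (voiceless) → [k]
1 segment changes.

1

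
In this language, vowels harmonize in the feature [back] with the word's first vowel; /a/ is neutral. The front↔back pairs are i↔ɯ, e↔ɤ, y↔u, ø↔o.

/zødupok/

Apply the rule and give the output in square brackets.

/u/ harmonizes with /ø/ ([-back]) → [y]
/o/ harmonizes with /ø/ ([-back]) → [ø]

[zødypøk]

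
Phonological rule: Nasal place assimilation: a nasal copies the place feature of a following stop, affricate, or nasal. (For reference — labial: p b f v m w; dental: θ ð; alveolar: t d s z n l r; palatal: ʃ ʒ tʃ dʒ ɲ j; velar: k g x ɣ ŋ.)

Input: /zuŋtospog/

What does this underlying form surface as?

[zuntospog]

/ŋ/ before /t/ (alveolar) → [n]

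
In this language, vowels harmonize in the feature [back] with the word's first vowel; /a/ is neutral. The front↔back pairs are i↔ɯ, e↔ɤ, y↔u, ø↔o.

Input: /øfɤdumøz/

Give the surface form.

[øfedymøz]

/ɤ/ harmonizes with /ø/ ([-back]) → [e]
/u/ harmonizes with /ø/ ([-back]) → [y]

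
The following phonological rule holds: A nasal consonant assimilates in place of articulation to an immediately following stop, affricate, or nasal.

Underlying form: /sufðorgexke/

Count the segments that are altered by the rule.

0

No segment meets the rule's conditions.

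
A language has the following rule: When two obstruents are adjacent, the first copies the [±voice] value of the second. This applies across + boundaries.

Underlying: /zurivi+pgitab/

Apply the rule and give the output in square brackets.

/p/ before /g/ (voiced) → [b]

[zurivi+bgitab]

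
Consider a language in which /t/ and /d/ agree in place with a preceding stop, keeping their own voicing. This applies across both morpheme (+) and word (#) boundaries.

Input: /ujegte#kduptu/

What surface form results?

/t/ after /g/ (velar) → [k]
/d/ after /k/ (velar) → [g]
/t/ after /p/ (labial) → [p]

[ujegke#kguppu]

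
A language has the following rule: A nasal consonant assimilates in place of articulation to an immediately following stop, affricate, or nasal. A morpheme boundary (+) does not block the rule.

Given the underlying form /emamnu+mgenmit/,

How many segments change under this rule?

/m/ before /n/ (alveolar) → [n]
/m/ before /g/ (velar) → [ŋ]
/n/ before /m/ (labial) → [m]
3 segments change.

3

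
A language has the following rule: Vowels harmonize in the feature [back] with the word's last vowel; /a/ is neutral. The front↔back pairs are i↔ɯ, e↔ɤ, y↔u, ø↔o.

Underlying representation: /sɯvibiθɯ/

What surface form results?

/i/ harmonizes with /ɯ/ ([+back]) → [ɯ]
/i/ harmonizes with /ɯ/ ([+back]) → [ɯ]

[sɯvɯbɯθɯ]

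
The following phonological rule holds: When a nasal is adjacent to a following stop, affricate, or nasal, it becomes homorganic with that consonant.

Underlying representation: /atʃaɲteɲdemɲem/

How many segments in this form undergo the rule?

/ɲ/ before /t/ (alveolar) → [n]
/ɲ/ before /d/ (alveolar) → [n]
/m/ before /ɲ/ (palatal) → [ɲ]
3 segments change.

3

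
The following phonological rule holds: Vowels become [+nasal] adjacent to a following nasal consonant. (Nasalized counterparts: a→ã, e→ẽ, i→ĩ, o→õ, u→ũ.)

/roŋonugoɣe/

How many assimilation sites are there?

/o/ before nasal /ŋ/ → [õ]
/o/ before nasal /n/ → [õ]
2 segments change.

2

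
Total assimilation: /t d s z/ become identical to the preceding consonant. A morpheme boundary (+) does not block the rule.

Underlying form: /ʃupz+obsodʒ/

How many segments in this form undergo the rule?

/z/ after /p/ → [p] (total assimilation)
/s/ after /b/ → [b] (total assimilation)
2 segments change.

2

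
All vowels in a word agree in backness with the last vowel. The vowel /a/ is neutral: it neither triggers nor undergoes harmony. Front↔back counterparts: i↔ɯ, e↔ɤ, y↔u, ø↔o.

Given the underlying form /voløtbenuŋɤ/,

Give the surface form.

/ø/ harmonizes with /ɤ/ ([+back]) → [o]
/e/ harmonizes with /ɤ/ ([+back]) → [ɤ]

[volotbɤnuŋɤ]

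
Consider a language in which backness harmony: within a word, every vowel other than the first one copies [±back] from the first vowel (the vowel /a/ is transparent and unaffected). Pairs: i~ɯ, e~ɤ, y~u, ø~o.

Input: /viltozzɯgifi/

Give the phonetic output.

/o/ harmonizes with /i/ ([-back]) → [ø]
/ɯ/ harmonizes with /i/ ([-back]) → [i]

[viltøzzigifi]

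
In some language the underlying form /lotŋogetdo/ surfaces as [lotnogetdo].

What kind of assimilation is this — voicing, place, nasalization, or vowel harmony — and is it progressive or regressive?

/ŋ/→[n].
Each target copies a feature from the preceding segment, so the direction is progressive.

place assimilation, progressive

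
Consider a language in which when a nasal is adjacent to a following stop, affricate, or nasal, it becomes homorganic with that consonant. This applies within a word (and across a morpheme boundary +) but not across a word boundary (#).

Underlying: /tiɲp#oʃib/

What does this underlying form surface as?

/ɲ/ before /p/ (labial) → [m]

[timp#oʃib]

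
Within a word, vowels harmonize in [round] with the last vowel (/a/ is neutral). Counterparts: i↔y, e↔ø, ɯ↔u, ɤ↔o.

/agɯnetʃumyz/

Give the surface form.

[agunøtʃumyz]

/ɯ/ harmonizes with /y/ ([+round]) → [u]
/e/ harmonizes with /y/ ([+round]) → [ø]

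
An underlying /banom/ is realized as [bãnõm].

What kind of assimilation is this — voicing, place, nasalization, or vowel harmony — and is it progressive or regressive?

/a/→[ã] /o/→[õ].
Each target copies a feature from the following segment, so the direction is regressive.

nasalization, regressive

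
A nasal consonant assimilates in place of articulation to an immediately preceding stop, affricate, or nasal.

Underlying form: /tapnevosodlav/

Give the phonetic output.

/n/ after /p/ (labial) → [m]

[tapmevosodlav]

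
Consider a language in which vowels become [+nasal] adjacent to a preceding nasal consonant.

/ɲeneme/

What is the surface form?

[ɲẽnẽmẽ]

/e/ after nasal /ɲ/ → [ẽ]
/e/ after nasal /n/ → [ẽ]
/e/ after nasal /m/ → [ẽ]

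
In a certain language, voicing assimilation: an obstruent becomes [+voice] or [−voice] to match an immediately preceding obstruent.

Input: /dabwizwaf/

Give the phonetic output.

[dabwizwaf]

no segment meets the rule's conditions; no change.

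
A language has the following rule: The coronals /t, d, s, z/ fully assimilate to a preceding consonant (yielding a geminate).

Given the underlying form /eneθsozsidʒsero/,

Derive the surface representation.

/s/ after /θ/ → [θ] (total assimilation)
/s/ after /z/ → [z] (total assimilation)
/s/ after /dʒ/ → [dʒ] (total assimilation)

[eneθθozzidʒdʒero]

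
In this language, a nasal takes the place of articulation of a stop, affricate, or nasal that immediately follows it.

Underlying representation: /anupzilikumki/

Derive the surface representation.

[anupzilikuŋki]

/m/ before /k/ (velar) → [ŋ]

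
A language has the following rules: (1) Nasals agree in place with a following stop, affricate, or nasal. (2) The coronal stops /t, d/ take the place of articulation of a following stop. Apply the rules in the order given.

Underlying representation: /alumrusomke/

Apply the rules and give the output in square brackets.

[alumrusoŋke]

Rule 1: /m/ before /k/ (velar) → [ŋ]
After rule 1: alumrusoŋke
Rule 2: no segment meets the rule's conditions; no change.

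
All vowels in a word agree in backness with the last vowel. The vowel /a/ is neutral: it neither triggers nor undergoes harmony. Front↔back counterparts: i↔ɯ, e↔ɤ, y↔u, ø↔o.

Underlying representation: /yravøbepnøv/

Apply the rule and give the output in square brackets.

no segment meets the rule's conditions; no change.

[yravøbepnøv]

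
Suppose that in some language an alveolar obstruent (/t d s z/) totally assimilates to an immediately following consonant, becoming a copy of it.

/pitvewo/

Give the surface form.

/t/ before /v/ → [v] (total assimilation)

[pivvewo]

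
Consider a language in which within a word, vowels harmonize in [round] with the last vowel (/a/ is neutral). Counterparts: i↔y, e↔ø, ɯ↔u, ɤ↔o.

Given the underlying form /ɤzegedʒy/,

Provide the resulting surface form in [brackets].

/ɤ/ harmonizes with /y/ ([+round]) → [o]
/e/ harmonizes with /y/ ([+round]) → [ø]
/e/ harmonizes with /y/ ([+round]) → [ø]

[ozøgødʒy]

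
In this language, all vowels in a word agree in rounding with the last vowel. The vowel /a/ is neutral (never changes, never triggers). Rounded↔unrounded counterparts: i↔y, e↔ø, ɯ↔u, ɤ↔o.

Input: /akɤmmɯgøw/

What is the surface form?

[akommugøw]

/ɤ/ harmonizes with /ø/ ([+round]) → [o]
/ɯ/ harmonizes with /ø/ ([+round]) → [u]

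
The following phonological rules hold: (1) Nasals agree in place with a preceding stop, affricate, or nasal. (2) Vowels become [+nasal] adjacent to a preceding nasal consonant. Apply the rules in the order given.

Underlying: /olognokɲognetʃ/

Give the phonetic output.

[ologŋõkŋõgŋẽtʃ]

Rule 1: /n/ after /g/ (velar) → [ŋ]
Rule 1: /ɲ/ after /k/ (velar) → [ŋ]
Rule 1: /n/ after /g/ (velar) → [ŋ]
After rule 1: ologŋokŋogŋetʃ
Rule 2: /o/ after nasal /ŋ/ → [õ]
Rule 2: /o/ after nasal /ŋ/ → [õ]
Rule 2: /e/ after nasal /ŋ/ → [ẽ]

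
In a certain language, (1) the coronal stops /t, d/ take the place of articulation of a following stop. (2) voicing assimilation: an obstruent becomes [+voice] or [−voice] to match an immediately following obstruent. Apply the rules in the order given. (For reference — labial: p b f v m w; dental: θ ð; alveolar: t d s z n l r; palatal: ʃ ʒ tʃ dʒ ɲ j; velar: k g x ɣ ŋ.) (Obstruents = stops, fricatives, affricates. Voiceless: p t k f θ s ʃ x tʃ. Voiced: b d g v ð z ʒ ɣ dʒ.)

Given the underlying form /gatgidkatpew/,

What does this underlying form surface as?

Rule 1: /t/ before /g/ (velar) → [k]
Rule 1: /d/ before /k/ (velar) → [g]
Rule 1: /t/ before /p/ (labial) → [p]
After rule 1: gakgigkappew
Rule 2: /k/ before /g/ (voiced) → [g]
Rule 2: /g/ before /k/ (voiceless) → [k]

[gaggikkappew]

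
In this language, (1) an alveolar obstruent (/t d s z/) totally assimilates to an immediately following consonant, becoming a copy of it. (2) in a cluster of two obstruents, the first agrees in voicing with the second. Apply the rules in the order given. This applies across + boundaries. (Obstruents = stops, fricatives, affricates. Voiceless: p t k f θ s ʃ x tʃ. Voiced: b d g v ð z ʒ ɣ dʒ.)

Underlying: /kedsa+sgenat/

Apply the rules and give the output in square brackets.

[kessa+ggenat]

Rule 1: /d/ before /s/ → [s] (total assimilation)
Rule 1: /s/ before /g/ → [g] (total assimilation)
After rule 1: kessa+ggenat
Rule 2: no segment meets the rule's conditions; no change.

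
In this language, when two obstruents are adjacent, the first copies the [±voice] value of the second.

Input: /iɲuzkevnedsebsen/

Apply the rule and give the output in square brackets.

/z/ before /k/ (voiceless) → [s]
/d/ before /s/ (voiceless) → [t]
/b/ before /s/ (voiceless) → [p]

[iɲuskevnetsepsen]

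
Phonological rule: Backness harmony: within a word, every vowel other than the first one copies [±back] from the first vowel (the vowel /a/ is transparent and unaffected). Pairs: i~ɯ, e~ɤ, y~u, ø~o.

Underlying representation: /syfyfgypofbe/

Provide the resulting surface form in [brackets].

/o/ harmonizes with /y/ ([-back]) → [ø]

[syfyfgypøfbe]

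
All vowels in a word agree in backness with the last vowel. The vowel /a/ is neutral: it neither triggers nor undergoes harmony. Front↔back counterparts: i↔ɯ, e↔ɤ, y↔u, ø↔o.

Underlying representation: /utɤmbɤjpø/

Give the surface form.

[ytembejpø]

/u/ harmonizes with /ø/ ([-back]) → [y]
/ɤ/ harmonizes with /ø/ ([-back]) → [e]
/ɤ/ harmonizes with /ø/ ([-back]) → [e]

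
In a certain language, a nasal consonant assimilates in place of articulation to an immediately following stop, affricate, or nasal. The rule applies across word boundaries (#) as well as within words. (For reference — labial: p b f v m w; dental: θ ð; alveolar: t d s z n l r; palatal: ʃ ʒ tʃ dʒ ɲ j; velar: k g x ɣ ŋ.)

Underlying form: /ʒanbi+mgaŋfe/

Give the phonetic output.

/n/ before /b/ (labial) → [m]
/m/ before /g/ (velar) → [ŋ]

[ʒambi+ŋgaŋfe]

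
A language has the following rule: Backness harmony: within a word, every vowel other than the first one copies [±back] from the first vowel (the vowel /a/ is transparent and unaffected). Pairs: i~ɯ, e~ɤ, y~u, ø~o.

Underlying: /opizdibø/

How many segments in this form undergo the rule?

/i/ harmonizes with /o/ ([+back]) → [ɯ]
/i/ harmonizes with /o/ ([+back]) → [ɯ]
/ø/ harmonizes with /o/ ([+back]) → [o]
3 segments change.

3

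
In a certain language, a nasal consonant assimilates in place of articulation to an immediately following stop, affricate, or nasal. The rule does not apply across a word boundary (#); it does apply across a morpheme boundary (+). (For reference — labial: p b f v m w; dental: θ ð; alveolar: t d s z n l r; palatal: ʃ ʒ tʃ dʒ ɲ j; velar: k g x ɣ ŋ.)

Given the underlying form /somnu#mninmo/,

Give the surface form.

[sonnu#nnimmo]

/m/ before /n/ (alveolar) → [n]
/m/ before /n/ (alveolar) → [n]
/n/ before /m/ (labial) → [m]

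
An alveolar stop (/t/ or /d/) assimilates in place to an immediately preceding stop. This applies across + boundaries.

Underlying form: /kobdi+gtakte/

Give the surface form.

[kobbi+gkakke]

/d/ after /b/ (labial) → [b]
/t/ after /g/ (velar) → [k]
/t/ after /k/ (velar) → [k]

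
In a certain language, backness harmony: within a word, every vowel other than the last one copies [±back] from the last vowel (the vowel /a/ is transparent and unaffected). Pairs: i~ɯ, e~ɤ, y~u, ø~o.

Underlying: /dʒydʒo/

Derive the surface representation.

[dʒudʒo]

/y/ harmonizes with /o/ ([+back]) → [u]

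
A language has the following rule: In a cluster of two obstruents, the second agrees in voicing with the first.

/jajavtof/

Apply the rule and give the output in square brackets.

/t/ after /v/ (voiced) → [d]

[jajavdof]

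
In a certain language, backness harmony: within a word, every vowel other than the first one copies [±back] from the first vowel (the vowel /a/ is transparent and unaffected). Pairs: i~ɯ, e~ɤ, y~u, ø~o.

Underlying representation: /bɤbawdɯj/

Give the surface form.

no segment meets the rule's conditions; no change.

[bɤbawdɯj]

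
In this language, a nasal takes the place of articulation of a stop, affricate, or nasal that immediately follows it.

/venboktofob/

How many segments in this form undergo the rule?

/n/ before /b/ (labial) → [m]
1 segment changes.

1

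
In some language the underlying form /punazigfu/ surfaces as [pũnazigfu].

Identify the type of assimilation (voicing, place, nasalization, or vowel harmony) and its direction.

/u/→[ũ].
Each target copies a feature from the following segment, so the direction is regressive.

nasalization, regressive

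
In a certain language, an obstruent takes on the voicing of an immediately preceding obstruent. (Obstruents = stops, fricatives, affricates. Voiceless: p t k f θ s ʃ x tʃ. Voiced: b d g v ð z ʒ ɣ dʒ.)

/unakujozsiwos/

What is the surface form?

/s/ after /z/ (voiced) → [z]

[unakujozziwos]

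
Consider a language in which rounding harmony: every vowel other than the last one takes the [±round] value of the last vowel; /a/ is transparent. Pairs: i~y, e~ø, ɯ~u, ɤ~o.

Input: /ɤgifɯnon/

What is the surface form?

[ogyfunon]

/ɤ/ harmonizes with /o/ ([+round]) → [o]
/i/ harmonizes with /o/ ([+round]) → [y]
/ɯ/ harmonizes with /o/ ([+round]) → [u]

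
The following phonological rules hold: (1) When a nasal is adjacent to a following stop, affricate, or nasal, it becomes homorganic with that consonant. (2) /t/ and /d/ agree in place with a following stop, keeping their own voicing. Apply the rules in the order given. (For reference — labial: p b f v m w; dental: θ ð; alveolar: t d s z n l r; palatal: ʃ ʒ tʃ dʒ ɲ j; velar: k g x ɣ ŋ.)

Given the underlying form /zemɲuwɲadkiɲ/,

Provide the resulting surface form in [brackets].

Rule 1: /m/ before /ɲ/ (palatal) → [ɲ]
After rule 1: zeɲɲuwɲadkiɲ
Rule 2: /d/ before /k/ (velar) → [g]

[zeɲɲuwɲagkiɲ]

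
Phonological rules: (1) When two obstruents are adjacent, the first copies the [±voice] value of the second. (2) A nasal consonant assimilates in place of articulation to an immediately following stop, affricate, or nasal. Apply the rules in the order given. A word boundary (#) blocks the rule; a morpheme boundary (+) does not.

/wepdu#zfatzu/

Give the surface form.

[webdu#sfadzu]

Rule 1: /p/ before /d/ (voiced) → [b]
Rule 1: /z/ before /f/ (voiceless) → [s]
Rule 1: /t/ before /z/ (voiced) → [d]
After rule 1: webdu#sfadzu
Rule 2: no segment meets the rule's conditions; no change.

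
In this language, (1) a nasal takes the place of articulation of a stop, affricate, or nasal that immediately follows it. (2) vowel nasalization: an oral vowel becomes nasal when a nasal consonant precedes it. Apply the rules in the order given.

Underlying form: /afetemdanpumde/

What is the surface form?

[afetendampunde]

Rule 1: /m/ before /d/ (alveolar) → [n]
Rule 1: /n/ before /p/ (labial) → [m]
Rule 1: /m/ before /d/ (alveolar) → [n]
After rule 1: afetendampunde
Rule 2: no segment meets the rule's conditions; no change.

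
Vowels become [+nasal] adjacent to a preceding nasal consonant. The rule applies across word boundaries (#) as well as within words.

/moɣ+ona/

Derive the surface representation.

[mõɣ+onã]

/o/ after nasal /m/ → [õ]
/a/ after nasal /n/ → [ã]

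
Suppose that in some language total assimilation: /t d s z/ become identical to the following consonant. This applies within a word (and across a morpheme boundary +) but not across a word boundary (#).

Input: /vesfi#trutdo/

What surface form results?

[veffi#rruddo]

/s/ before /f/ → [f] (total assimilation)
/t/ before /r/ → [r] (total assimilation)
/t/ before /d/ → [d] (total assimilation)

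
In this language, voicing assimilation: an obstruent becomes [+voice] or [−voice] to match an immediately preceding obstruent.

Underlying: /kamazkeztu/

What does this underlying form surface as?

[kamazgezdu]

/k/ after /z/ (voiced) → [g]
/t/ after /z/ (voiced) → [d]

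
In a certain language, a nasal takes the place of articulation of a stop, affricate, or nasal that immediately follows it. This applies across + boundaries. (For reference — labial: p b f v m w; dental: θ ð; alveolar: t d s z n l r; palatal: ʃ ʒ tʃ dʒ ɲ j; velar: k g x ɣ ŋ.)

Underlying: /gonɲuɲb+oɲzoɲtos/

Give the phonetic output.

[goɲɲumb+oɲzontos]

/n/ before /ɲ/ (palatal) → [ɲ]
/ɲ/ before /b/ (labial) → [m]
/ɲ/ before /t/ (alveolar) → [n]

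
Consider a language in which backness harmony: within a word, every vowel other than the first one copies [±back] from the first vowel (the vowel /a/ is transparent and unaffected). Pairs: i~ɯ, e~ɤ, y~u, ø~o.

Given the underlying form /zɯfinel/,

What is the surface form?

[zɯfɯnɤl]

/i/ harmonizes with /ɯ/ ([+back]) → [ɯ]
/e/ harmonizes with /ɯ/ ([+back]) → [ɤ]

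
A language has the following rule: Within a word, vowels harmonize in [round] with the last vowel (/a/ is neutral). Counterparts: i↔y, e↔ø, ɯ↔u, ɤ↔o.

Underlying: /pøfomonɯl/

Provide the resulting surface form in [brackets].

/ø/ harmonizes with /ɯ/ ([-round]) → [e]
/o/ harmonizes with /ɯ/ ([-round]) → [ɤ]
/o/ harmonizes with /ɯ/ ([-round]) → [ɤ]

[pefɤmɤnɯl]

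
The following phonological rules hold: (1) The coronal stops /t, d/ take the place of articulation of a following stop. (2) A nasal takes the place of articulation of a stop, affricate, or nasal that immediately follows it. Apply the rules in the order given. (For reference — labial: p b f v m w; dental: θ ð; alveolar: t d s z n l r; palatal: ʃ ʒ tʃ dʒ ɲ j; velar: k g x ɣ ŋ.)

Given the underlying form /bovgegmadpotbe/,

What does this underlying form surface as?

Rule 1: /d/ before /p/ (labial) → [b]
Rule 1: /t/ before /b/ (labial) → [p]
After rule 1: bovgegmabpopbe
Rule 2: no segment meets the rule's conditions; no change.

[bovgegmabpopbe]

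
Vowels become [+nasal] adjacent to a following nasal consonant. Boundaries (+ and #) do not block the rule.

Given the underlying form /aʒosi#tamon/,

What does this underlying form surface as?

[aʒosi#tãmõn]

/a/ before nasal /m/ → [ã]
/o/ before nasal /n/ → [õ]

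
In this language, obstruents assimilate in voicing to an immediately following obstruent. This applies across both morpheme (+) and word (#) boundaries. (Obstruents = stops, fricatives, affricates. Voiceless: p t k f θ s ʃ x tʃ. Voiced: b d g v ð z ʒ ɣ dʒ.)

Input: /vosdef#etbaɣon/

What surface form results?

/s/ before /d/ (voiced) → [z]
/t/ before /b/ (voiced) → [d]

[vozdef#edbaɣon]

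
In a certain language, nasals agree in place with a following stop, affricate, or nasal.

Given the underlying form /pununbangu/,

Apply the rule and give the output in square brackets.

[punumbaŋgu]

/n/ before /b/ (labial) → [m]
/n/ before /g/ (velar) → [ŋ]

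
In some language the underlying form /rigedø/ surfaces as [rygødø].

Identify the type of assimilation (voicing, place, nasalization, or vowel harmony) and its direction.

vowel harmony, regressive

/i/→[y] /e/→[ø].
Vowels agree with the last vowel, so the harmony is regressive.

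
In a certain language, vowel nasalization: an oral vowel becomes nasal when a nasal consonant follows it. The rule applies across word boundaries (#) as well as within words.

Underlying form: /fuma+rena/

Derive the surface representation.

/u/ before nasal /m/ → [ũ]
/e/ before nasal /n/ → [ẽ]

[fũma+rẽna]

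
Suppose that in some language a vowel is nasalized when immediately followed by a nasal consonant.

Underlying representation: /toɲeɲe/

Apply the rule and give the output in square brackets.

[tõɲẽɲe]

/o/ before nasal /ɲ/ → [õ]
/e/ before nasal /ɲ/ → [ẽ]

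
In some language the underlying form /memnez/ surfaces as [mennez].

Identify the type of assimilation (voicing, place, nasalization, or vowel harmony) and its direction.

place assimilation, regressive

/m/→[n].
Each target copies a feature from the following segment, so the direction is regressive.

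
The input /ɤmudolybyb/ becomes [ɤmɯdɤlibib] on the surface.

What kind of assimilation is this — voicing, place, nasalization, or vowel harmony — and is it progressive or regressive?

/u/→[ɯ] /o/→[ɤ] /y/→[i] /y/→[i].
Vowels agree with the first vowel, so the harmony is progressive.

vowel harmony, progressive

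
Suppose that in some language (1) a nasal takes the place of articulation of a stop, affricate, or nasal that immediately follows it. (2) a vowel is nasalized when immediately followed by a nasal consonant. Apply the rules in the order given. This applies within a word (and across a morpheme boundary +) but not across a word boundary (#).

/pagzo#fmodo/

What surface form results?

Rule 1: no segment meets the rule's conditions; no change.
After rule 1: pagzo#fmodo
Rule 2: no segment meets the rule's conditions; no change.

[pagzo#fmodo]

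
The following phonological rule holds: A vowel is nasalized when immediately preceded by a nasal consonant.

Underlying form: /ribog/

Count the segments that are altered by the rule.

No segment meets the rule's conditions.

0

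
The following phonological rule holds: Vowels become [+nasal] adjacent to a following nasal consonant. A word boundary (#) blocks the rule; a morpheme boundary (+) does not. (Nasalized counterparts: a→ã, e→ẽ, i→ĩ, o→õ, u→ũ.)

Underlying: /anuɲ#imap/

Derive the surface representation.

[ãnũɲ#ĩmap]

/a/ before nasal /n/ → [ã]
/u/ before nasal /ɲ/ → [ũ]
/i/ before nasal /m/ → [ĩ]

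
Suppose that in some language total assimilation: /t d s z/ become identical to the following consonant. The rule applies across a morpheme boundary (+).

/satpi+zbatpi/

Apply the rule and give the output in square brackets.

[sappi+bbappi]

/t/ before /p/ → [p] (total assimilation)
/z/ before /b/ → [b] (total assimilation)
/t/ before /p/ → [p] (total assimilation)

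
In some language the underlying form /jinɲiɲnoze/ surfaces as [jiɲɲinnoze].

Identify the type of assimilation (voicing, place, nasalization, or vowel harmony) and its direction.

place assimilation, regressive

/n/→[ɲ] /ɲ/→[n].
Each target copies a feature from the following segment, so the direction is regressive.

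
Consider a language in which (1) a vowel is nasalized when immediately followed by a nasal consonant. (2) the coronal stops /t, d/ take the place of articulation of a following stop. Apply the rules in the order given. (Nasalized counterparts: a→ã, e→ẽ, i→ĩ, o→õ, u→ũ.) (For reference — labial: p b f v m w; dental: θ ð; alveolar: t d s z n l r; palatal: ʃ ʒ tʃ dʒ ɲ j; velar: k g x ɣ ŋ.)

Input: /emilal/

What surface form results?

Rule 1: /e/ before nasal /m/ → [ẽ]
After rule 1: ẽmilal
Rule 2: no segment meets the rule's conditions; no change.

[ẽmilal]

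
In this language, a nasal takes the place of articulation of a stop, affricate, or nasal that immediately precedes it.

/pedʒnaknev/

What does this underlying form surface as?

/n/ after /dʒ/ (palatal) → [ɲ]
/n/ after /k/ (velar) → [ŋ]

[pedʒɲakŋev]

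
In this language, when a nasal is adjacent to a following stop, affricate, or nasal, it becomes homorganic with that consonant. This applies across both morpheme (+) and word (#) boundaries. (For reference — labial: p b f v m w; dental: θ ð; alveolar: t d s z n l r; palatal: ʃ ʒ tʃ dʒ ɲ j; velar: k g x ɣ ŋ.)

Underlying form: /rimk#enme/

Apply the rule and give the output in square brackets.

/m/ before /k/ (velar) → [ŋ]
/n/ before /m/ (labial) → [m]

[riŋk#emme]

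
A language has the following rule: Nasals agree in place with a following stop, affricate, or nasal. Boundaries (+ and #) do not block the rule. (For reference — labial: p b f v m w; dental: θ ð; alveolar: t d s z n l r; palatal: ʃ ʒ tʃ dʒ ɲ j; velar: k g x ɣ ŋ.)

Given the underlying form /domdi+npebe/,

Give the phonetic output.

[dondi+mpebe]

/m/ before /d/ (alveolar) → [n]
/n/ before /p/ (labial) → [m]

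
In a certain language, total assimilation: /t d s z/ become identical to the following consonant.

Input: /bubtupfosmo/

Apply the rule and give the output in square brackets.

[bubtupfommo]

/s/ before /m/ → [m] (total assimilation)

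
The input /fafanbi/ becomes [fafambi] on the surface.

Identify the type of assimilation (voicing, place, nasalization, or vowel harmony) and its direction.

/n/→[m].
Each target copies a feature from the following segment, so the direction is regressive.

place assimilation, regressive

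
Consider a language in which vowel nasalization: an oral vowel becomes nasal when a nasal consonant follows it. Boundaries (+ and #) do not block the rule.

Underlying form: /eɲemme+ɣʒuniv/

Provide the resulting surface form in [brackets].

/e/ before nasal /ɲ/ → [ẽ]
/e/ before nasal /m/ → [ẽ]
/u/ before nasal /n/ → [ũ]

[ẽɲẽmme+ɣʒũniv]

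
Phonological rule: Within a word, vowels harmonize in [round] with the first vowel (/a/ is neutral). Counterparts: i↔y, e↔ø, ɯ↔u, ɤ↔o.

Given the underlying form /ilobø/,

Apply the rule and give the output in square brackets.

/o/ harmonizes with /i/ ([-round]) → [ɤ]
/ø/ harmonizes with /i/ ([-round]) → [e]

[ilɤbe]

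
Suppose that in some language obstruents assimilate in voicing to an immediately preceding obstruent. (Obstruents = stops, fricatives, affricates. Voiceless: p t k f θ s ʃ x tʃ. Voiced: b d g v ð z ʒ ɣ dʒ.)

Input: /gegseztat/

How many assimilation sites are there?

/s/ after /g/ (voiced) → [z]
/t/ after /z/ (voiced) → [d]
2 segments change.

2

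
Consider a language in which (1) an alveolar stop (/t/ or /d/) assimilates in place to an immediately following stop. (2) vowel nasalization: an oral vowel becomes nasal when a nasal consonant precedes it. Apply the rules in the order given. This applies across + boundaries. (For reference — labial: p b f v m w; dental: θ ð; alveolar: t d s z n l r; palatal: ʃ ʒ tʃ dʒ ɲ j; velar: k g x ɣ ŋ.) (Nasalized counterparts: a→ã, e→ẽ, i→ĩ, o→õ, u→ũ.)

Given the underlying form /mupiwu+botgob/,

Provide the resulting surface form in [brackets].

Rule 1: /t/ before /g/ (velar) → [k]
After rule 1: mupiwu+bokgob
Rule 2: /u/ after nasal /m/ → [ũ]

[mũpiwu+bokgob]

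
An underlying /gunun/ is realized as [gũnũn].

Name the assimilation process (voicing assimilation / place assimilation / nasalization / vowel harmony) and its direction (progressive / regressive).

/u/→[ũ] /u/→[ũ].
Each target copies a feature from the following segment, so the direction is regressive.

nasalization, regressive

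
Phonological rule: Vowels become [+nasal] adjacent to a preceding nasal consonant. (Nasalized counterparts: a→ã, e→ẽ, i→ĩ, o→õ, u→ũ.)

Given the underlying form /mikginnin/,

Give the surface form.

[mĩkginnĩn]

/i/ after nasal /m/ → [ĩ]
/i/ after nasal /n/ → [ĩ]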